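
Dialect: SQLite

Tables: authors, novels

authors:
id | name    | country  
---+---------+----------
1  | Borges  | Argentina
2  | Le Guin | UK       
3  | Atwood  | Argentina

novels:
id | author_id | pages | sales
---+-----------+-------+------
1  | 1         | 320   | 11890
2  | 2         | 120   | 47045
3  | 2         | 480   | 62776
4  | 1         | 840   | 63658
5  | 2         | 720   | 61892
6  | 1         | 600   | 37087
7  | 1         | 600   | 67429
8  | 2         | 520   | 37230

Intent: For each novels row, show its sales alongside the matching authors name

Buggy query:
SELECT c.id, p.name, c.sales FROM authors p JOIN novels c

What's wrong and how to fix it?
Bug: JOIN with no ON clause produces a cartesian product; every novels row pairs with every authors row

Fix: Add ON c.author_id = p.id to the JOIN

Corrected query:
SELECT c.id, p.name, c.sales FROM authors p JOIN novels c ON c.author_id = p.id

Result:
id | name    | sales
---+---------+------
1  | Borges  | 11890
2  | Le Guin | 47045
3  | Le Guin | 62776
4  | Borges  | 63658
5  | Le Guin | 61892
6  | Borges  | 37087
7  | Borges  | 67429
8  | Le Guin | 37230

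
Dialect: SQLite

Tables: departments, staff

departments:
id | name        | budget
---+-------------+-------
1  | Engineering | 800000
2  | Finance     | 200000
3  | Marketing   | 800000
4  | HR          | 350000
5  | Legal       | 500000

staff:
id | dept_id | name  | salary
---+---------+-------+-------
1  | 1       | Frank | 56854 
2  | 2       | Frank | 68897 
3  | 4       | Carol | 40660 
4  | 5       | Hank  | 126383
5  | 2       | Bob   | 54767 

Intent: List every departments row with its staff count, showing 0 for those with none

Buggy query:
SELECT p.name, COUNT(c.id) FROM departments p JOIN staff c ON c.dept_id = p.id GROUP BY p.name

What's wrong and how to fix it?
Bug: An inner join excludes parents with zero children

Fix: Switch to LEFT JOIN to retain unmatched parent rows

Corrected query:
SELECT p.name, COUNT(c.id) FROM departments p LEFT JOIN staff c ON c.dept_id = p.id GROUP BY p.name

Result:
name        | COUNT(c.id)
------------+------------
Engineering | 1          
Finance     | 2          
HR          | 1          
Legal       | 1          
Marketing   | 0          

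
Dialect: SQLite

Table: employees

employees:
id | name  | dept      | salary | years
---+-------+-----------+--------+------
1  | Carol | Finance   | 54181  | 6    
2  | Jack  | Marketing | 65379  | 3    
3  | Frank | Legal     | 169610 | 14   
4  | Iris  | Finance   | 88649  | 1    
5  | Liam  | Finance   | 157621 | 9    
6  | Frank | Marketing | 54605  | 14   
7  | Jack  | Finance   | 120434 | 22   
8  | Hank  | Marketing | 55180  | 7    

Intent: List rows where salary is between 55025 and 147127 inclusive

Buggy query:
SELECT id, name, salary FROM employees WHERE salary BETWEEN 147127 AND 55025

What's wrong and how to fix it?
Bug: BETWEEN expects the lower bound first; with 147127 AND 55025 the range is empty

Fix: Swap the bounds so the smaller value comes first

Corrected query:
SELECT id, name, salary FROM employees WHERE salary BETWEEN 55025 AND 147127

Result:
id | name | salary
---+------+-------
2  | Jack | 65379 
4  | Iris | 88649 
7  | Jack | 120434
8  | Hank | 55180 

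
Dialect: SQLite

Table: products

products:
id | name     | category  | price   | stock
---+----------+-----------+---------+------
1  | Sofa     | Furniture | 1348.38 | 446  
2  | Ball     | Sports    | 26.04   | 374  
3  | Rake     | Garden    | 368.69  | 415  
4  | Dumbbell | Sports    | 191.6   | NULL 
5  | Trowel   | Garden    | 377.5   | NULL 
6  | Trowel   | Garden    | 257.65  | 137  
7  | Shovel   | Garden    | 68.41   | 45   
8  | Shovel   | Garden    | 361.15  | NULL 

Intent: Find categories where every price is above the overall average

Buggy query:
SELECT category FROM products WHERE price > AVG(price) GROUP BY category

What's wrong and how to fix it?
Bug: AVG() is an aggregate; it can't sit directly in WHERE

Fix: Use a subquery for AVG and a HAVING MIN(...) filter so the condition holds for every row in the group

Corrected query:
SELECT category FROM products GROUP BY category HAVING MIN(price) > (SELECT AVG(price) FROM products)

Result:
category 
---------
Furniture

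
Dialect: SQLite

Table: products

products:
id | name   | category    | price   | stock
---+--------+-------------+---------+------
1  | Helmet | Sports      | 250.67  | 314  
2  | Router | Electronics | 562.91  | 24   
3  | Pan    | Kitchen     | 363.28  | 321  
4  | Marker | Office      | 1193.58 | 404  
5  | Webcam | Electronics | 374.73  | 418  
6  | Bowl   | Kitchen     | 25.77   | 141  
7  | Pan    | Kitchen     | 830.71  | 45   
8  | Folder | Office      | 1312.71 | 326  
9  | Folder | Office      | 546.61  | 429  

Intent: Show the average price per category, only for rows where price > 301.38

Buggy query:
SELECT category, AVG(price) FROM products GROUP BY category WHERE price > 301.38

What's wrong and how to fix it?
Bug: Row-level WHERE must come before GROUP BY in the clause order

Fix: Move the WHERE clause before GROUP BY

Corrected query:
SELECT category, AVG(price) FROM products WHERE price > 301.38 GROUP BY category

Result:
category    | AVG(price) 
------------+------------
Electronics | 468.82     
Kitchen     | 596.995    
Office      | 1017.633333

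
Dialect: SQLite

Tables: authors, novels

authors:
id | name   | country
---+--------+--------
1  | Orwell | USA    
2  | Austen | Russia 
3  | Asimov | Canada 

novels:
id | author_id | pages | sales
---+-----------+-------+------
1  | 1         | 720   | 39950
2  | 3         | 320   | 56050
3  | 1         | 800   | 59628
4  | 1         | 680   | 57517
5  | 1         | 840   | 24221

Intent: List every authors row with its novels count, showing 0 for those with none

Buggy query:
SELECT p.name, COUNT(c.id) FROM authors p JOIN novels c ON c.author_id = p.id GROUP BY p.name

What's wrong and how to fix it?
Bug: INNER JOIN drops authors rows that have no matching novels rows

Fix: Switch to LEFT JOIN to retain unmatched parent rows

Corrected query:
SELECT p.name, COUNT(c.id) FROM authors p LEFT JOIN novels c ON c.author_id = p.id GROUP BY p.name

Result:
name   | COUNT(c.id)
-------+------------
Asimov | 1          
Austen | 0          
Orwell | 4          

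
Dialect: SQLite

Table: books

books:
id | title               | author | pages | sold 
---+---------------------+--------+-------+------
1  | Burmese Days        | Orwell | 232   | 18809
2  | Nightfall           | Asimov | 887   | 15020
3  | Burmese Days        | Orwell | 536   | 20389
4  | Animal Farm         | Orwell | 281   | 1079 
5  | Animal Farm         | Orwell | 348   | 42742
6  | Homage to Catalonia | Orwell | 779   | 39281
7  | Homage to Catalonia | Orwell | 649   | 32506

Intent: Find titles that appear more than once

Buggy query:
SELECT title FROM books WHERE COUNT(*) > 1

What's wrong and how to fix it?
Bug: WHERE can't reference COUNT(*); aggregates are computed after WHERE

Fix: Group first, then use HAVING for the count condition

Corrected query:
SELECT title FROM books GROUP BY title HAVING COUNT(*) > 1

Result:
title              
-------------------
Animal Farm        
Burmese Days       
Homage to Catalonia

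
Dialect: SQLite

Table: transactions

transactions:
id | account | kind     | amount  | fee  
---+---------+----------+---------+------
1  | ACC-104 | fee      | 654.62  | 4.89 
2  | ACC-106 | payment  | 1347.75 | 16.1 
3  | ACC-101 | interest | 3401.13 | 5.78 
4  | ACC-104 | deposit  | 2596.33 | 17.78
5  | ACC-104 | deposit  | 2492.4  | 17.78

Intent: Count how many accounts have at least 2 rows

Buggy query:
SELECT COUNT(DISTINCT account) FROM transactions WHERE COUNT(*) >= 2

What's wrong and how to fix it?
Bug: COUNT(*) cannot appear in WHERE; the per-group count doesn't exist yet

Fix: Use a subquery that GROUPs and filters with HAVING, then count its rows

Corrected query:
SELECT COUNT(*) FROM (SELECT account FROM transactions GROUP BY account HAVING COUNT(*) >= 2)

Result:
COUNT(*)
--------
1       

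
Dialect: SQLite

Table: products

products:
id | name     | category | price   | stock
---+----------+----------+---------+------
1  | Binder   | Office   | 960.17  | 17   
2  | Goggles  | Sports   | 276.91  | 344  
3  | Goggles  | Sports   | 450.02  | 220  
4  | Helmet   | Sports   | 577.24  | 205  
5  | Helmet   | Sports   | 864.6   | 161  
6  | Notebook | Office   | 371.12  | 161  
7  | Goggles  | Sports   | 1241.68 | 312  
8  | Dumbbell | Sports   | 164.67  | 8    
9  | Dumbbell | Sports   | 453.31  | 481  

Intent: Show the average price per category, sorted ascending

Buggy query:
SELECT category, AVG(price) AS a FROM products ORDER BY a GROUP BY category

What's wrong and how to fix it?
Bug: GROUP BY must precede ORDER BY

Fix: Reorder: SELECT … FROM … GROUP BY … ORDER BY …

Corrected query:
SELECT category, AVG(price) AS a FROM products GROUP BY category ORDER BY a

Result:
category | a      
---------+--------
Sports   | 575.49 
Office   | 665.645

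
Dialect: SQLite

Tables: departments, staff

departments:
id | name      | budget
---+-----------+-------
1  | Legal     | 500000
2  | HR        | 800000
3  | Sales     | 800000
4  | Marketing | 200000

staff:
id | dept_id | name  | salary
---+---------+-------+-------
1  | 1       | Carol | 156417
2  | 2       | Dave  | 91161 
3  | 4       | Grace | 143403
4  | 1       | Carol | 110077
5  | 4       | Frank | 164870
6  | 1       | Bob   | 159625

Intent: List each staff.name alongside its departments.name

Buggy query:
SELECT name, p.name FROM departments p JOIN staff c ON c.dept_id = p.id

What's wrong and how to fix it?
Bug: 'name' exists in both joined tables, so the database can't tell which one is meant

Fix: Qualify the column with its table alias (c.name)

Corrected query:
SELECT c.name, p.name FROM departments p JOIN staff c ON c.dept_id = p.id

Result:
name  | name     
------+----------
Carol | Legal    
Dave  | HR       
Grace | Marketing
Carol | Legal    
Frank | Marketing
Bob   | Legal    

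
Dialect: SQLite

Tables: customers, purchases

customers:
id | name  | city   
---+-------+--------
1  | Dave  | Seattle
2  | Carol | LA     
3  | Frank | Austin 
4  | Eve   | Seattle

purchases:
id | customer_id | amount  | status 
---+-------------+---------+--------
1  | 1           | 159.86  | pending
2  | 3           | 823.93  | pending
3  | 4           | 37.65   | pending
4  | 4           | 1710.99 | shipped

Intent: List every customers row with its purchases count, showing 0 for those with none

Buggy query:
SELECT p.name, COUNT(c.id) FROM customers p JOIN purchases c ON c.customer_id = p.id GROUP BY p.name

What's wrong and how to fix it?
Bug: An inner join excludes parents with zero children

Fix: Switch to LEFT JOIN to retain unmatched parent rows

Corrected query:
SELECT p.name, COUNT(c.id) FROM customers p LEFT JOIN purchases c ON c.customer_id = p.id GROUP BY p.name

Result:
name  | COUNT(c.id)
------+------------
Carol | 0          
Dave  | 1          
Eve   | 2          
Frank | 1          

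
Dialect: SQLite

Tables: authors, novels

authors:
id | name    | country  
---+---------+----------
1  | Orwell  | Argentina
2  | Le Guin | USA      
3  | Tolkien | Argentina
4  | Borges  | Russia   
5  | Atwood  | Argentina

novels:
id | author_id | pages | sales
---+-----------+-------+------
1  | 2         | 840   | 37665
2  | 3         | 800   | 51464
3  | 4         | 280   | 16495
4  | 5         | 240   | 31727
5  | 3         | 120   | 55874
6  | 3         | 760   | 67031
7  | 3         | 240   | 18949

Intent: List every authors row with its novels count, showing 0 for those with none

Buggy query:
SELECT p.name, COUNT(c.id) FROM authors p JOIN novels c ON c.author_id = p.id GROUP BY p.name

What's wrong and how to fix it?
Bug: INNER JOIN drops authors rows that have no matching novels rows

Fix: Switch to LEFT JOIN to retain unmatched parent rows

Corrected query:
SELECT p.name, COUNT(c.id) FROM authors p LEFT JOIN novels c ON c.author_id = p.id GROUP BY p.name

Result:
name    | COUNT(c.id)
--------+------------
Atwood  | 1          
Borges  | 1          
Le Guin | 1          
Orwell  | 0          
Tolkien | 4          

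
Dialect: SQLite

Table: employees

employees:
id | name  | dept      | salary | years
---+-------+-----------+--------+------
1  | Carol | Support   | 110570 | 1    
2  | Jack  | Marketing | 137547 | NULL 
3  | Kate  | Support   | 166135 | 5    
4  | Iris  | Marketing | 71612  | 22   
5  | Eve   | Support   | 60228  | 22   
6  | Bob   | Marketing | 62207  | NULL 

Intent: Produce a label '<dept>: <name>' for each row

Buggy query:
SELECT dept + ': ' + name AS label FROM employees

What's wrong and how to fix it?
Bug: SQLite uses || for string concatenation; + coerces text to numbers (yielding 0)

Fix: Replace + with || to concatenate text

Corrected query:
SELECT dept || ': ' || name AS label FROM employees

Result:
label          
---------------
Support: Carol 
Marketing: Jack
Support: Kate  
Marketing: Iris
Support: Eve   
Marketing: Bob 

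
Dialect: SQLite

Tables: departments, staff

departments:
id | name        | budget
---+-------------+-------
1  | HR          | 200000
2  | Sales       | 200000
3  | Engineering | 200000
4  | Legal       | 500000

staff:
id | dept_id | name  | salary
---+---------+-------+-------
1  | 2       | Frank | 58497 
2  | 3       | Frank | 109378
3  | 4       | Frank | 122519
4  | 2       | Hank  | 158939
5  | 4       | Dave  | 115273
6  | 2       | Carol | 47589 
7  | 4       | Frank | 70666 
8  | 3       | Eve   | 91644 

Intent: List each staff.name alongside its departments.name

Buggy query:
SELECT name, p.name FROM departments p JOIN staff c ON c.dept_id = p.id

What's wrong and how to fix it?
Bug: Both tables have a 'name' column; the unqualified reference is ambiguous

Fix: Qualify the column with its table alias (c.name)

Corrected query:
SELECT c.name, p.name FROM departments p JOIN staff c ON c.dept_id = p.id

Result:
name  | name       
------+------------
Frank | Sales      
Frank | Engineering
Frank | Legal      
Hank  | Sales      
Dave  | Legal      
Carol | Sales      
Frank | Legal      
Eve   | Engineering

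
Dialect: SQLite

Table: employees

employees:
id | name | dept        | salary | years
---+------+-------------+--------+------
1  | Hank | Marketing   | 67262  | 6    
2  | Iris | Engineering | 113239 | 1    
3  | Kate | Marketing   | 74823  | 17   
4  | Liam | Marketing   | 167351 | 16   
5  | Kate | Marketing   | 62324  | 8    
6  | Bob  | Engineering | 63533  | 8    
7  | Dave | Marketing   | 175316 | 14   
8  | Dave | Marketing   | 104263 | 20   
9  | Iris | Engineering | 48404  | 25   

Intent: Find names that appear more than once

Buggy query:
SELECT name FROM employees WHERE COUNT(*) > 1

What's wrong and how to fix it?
Bug: WHERE can't reference COUNT(*); aggregates are computed after WHERE

Fix: Group first, then use HAVING for the count condition

Corrected query:
SELECT name FROM employees GROUP BY name HAVING COUNT(*) > 1

Result:
name
----
Dave
Iris
Kate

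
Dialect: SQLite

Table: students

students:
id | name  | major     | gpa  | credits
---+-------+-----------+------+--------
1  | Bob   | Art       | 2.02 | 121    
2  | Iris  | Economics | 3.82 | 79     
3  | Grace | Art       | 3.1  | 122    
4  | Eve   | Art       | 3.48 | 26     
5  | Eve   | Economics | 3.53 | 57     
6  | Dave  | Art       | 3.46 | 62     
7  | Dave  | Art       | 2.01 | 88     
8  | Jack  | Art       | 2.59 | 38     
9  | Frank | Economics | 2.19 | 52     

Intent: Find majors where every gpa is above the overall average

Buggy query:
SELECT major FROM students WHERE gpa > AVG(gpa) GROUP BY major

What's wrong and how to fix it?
Bug: AVG() is an aggregate; it can't sit directly in WHERE

Fix: Compute the overall average in a scalar subquery and compare each group's MIN against it in HAVING

Corrected query:
SELECT major FROM students GROUP BY major HAVING MIN(gpa) > (SELECT AVG(gpa) FROM students)

Result:
(no rows)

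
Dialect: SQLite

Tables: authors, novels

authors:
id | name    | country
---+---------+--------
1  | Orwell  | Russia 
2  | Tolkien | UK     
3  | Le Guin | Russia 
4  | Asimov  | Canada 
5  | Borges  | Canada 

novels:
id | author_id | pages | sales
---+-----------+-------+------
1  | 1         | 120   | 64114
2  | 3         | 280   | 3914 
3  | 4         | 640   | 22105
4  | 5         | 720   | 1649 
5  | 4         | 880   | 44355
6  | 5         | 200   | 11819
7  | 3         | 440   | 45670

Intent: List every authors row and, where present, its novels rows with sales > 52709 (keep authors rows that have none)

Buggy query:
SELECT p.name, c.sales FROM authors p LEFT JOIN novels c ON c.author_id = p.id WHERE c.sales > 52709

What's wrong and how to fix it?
Bug: Filtering c.sales in WHERE discards the NULL rows produced by LEFT JOIN, turning it into an inner join

Fix: Put 'c.sales > 52709' in the JOIN's ON clause instead of WHERE

Corrected query:
SELECT p.name, c.sales FROM authors p LEFT JOIN novels c ON c.author_id = p.id AND c.sales > 52709

Result:
name    | sales
--------+------
Orwell  | 64114
Tolkien | NULL 
Le Guin | NULL 
Asimov  | NULL 
Borges  | NULL 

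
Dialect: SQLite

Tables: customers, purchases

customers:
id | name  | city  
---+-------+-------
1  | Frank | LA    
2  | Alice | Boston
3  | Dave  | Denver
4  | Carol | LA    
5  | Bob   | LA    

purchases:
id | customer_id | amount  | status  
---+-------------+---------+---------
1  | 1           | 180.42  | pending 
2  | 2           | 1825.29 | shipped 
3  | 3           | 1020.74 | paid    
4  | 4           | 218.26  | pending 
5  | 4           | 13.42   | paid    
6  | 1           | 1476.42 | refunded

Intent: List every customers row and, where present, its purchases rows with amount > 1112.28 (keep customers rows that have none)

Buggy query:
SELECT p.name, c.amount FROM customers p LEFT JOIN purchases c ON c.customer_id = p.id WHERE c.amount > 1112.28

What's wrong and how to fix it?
Bug: Filtering c.amount in WHERE discards the NULL rows produced by LEFT JOIN, turning it into an inner join

Fix: Move the right-table condition into the ON clause so unmatched parents are kept

Corrected query:
SELECT p.name, c.amount FROM customers p LEFT JOIN purchases c ON c.customer_id = p.id AND c.amount > 1112.28

Result:
name  | amount 
------+--------
Frank | 1476.42
Alice | 1825.29
Dave  | NULL   
Carol | NULL   
Bob   | NULL   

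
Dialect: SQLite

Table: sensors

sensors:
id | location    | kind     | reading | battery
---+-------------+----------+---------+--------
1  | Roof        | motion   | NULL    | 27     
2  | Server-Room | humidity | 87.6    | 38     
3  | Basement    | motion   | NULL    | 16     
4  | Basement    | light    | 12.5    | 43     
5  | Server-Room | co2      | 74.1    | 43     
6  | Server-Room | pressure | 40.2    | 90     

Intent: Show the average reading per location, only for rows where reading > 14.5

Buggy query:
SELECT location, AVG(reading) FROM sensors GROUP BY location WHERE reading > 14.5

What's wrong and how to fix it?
Bug: Row-level WHERE must come before GROUP BY in the clause order

Fix: Move the WHERE clause before GROUP BY

Corrected query:
SELECT location, AVG(reading) FROM sensors WHERE reading > 14.5 GROUP BY location

Result:
location    | AVG(reading)
------------+-------------
Server-Room | 67.3        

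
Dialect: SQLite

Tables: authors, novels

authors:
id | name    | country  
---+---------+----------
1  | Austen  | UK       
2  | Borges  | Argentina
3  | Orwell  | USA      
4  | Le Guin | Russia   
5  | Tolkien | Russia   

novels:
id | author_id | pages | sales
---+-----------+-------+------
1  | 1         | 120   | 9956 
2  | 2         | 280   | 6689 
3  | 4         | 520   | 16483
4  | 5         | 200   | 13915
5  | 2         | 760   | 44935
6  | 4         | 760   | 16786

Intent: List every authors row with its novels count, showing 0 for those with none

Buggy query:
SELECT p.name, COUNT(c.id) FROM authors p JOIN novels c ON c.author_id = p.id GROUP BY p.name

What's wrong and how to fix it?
Bug: INNER JOIN drops authors rows that have no matching novels rows

Fix: Use LEFT JOIN so parents without children still appear (COUNT(c.id) gives 0)

Corrected query:
SELECT p.name, COUNT(c.id) FROM authors p LEFT JOIN novels c ON c.author_id = p.id GROUP BY p.name

Result:
name    | COUNT(c.id)
--------+------------
Austen  | 1          
Borges  | 2          
Le Guin | 2          
Orwell  | 0          
Tolkien | 1          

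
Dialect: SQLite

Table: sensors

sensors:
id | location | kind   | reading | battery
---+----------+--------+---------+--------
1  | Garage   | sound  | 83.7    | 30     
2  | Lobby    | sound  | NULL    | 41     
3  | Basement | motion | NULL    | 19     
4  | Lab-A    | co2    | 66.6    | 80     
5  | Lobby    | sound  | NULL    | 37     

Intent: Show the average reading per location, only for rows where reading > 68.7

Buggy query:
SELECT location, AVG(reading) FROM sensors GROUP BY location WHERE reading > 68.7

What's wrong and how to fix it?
Bug: WHERE cannot follow GROUP BY

Fix: Move the WHERE clause before GROUP BY

Corrected query:
SELECT location, AVG(reading) FROM sensors WHERE reading > 68.7 GROUP BY location

Result:
location | AVG(reading)
---------+-------------
Garage   | 83.7        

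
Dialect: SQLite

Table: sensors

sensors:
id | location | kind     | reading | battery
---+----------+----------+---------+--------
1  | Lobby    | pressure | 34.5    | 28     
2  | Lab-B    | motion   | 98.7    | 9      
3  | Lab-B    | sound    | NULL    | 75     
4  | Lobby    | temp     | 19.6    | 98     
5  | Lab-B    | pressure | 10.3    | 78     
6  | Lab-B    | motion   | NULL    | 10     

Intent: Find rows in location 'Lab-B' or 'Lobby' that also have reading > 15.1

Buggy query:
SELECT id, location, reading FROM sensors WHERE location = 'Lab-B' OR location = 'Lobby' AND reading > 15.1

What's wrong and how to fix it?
Bug: AND binds tighter than OR, so this parses as location = 'Lab-B' OR (location = 'Lobby' AND reading > 15.1)

Fix: Add parentheses around the OR so the AND applies to both alternatives

Corrected query:
SELECT id, location, reading FROM sensors WHERE (location = 'Lab-B' OR location = 'Lobby') AND reading > 15.1

Result:
id | location | reading
---+----------+--------
1  | Lobby    | 34.5   
2  | Lab-B    | 98.7   
4  | Lobby    | 19.6   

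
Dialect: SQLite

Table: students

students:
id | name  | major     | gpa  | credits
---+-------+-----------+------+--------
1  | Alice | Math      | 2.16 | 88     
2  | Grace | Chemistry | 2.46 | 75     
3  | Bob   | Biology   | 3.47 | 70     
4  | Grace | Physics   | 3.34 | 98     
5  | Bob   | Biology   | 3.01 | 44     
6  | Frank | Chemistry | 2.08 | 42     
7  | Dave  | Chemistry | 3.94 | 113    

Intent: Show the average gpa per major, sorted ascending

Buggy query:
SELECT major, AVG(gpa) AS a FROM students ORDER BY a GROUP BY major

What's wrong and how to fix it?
Bug: ORDER BY appears before GROUP BY; SQL clause order requires GROUP BY first

Fix: Reorder: SELECT … FROM … GROUP BY … ORDER BY …

Corrected query:
SELECT major, AVG(gpa) AS a FROM students GROUP BY major ORDER BY a

Result:
major     | a       
----------+---------
Math      | 2.16    
Chemistry | 2.826667
Biology   | 3.24    
Physics   | 3.34    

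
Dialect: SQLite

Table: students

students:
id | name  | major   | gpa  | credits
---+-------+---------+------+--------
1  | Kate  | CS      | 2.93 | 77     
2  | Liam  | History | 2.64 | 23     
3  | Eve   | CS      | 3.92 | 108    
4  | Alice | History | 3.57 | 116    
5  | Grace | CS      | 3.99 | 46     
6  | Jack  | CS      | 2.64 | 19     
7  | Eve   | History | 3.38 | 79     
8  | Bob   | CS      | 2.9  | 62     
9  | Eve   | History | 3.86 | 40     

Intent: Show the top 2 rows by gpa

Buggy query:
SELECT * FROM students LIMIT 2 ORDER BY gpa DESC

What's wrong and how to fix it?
Bug: ORDER BY cannot follow LIMIT; LIMIT is the final clause

Fix: Sort with ORDER BY, then apply LIMIT

Corrected query:
SELECT * FROM students ORDER BY gpa DESC LIMIT 2

Result:
id | name  | major | gpa  | credits
---+-------+-------+------+--------
5  | Grace | CS    | 3.99 | 46     
3  | Eve   | CS    | 3.92 | 108    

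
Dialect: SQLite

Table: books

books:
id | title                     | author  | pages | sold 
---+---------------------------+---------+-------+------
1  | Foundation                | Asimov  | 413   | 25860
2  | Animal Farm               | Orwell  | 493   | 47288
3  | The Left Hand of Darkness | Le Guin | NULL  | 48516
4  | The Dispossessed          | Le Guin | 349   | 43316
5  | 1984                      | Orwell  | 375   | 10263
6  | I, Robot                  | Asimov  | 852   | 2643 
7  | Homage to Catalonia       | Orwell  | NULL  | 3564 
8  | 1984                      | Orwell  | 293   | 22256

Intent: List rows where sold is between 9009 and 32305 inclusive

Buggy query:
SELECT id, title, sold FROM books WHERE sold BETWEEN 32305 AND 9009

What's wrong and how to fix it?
Bug: BETWEEN expects the lower bound first; with 32305 AND 9009 the range is empty

Fix: Write BETWEEN 9009 AND 32305

Corrected query:
SELECT id, title, sold FROM books WHERE sold BETWEEN 9009 AND 32305

Result:
id | title      | sold 
---+------------+------
1  | Foundation | 25860
5  | 1984       | 10263
8  | 1984       | 22256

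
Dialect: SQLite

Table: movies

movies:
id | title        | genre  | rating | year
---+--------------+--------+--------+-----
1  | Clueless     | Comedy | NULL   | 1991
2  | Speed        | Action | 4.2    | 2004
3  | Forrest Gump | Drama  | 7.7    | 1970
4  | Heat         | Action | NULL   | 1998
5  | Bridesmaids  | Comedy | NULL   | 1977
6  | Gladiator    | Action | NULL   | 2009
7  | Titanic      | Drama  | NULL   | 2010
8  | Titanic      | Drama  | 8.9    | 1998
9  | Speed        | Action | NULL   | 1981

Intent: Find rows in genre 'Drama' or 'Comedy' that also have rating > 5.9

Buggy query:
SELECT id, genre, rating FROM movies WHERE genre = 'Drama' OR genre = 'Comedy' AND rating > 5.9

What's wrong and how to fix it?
Bug: Without parentheses, AND is evaluated before OR, so the rating filter only applies to the 'Comedy' branch

Fix: Group the OR with parentheses (or use IN), then AND the threshold

Corrected query:
SELECT id, genre, rating FROM movies WHERE (genre = 'Drama' OR genre = 'Comedy') AND rating > 5.9

Result:
id | genre | rating
---+-------+-------
3  | Drama | 7.7   
8  | Drama | 8.9   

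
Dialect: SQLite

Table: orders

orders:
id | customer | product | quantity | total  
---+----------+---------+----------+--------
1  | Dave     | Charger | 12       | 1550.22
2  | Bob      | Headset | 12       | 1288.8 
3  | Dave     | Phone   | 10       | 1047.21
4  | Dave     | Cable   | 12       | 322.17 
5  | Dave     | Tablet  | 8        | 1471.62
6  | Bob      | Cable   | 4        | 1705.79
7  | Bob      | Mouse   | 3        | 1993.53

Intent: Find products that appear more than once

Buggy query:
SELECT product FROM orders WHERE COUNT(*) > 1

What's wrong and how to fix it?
Bug: COUNT(*) is an aggregate and cannot be used in WHERE

Fix: GROUP BY product, then filter groups with HAVING COUNT(*) > 1

Corrected query:
SELECT product FROM orders GROUP BY product HAVING COUNT(*) > 1

Result:
product
-------
Cable  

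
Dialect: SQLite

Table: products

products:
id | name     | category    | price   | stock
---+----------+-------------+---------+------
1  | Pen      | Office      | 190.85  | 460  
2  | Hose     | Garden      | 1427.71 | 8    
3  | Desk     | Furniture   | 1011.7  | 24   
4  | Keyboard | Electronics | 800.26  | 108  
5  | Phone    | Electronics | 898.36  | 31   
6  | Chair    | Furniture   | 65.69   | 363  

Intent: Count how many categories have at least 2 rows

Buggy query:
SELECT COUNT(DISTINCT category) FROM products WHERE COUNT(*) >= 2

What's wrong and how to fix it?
Bug: WHERE filters individual rows, not groups, so a group-level COUNT is invalid there

Fix: Group first with HAVING COUNT(*) >= 2, then COUNT the resulting groups

Corrected query:
SELECT COUNT(*) FROM (SELECT category FROM products GROUP BY category HAVING COUNT(*) >= 2)

Result:
COUNT(*)
--------
2       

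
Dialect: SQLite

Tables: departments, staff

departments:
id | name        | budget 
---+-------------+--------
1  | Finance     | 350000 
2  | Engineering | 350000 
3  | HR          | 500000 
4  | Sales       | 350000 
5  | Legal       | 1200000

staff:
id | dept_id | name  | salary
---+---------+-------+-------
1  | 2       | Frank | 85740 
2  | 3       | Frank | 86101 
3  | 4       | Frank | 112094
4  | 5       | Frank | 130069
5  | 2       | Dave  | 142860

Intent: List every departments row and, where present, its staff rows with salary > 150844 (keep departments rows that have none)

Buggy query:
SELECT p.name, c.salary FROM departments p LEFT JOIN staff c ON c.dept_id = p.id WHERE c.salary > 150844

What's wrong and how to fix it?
Bug: Filtering c.salary in WHERE discards the NULL rows produced by LEFT JOIN, turning it into an inner join

Fix: Put 'c.salary > 150844' in the JOIN's ON clause instead of WHERE

Corrected query:
SELECT p.name, c.salary FROM departments p LEFT JOIN staff c ON c.dept_id = p.id AND c.salary > 150844

Result:
name        | salary
------------+-------
Finance     | NULL  
Engineering | NULL  
HR          | NULL  
Sales       | NULL  
Legal       | NULL  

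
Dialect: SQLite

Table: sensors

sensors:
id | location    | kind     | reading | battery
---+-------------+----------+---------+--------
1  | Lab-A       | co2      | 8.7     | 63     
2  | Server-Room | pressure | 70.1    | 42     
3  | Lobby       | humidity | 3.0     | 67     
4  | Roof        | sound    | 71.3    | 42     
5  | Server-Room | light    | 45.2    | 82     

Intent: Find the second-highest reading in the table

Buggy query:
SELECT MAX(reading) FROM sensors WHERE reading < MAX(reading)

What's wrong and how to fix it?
Bug: The inner MAX is an aggregate inside WHERE, which is not allowed

Fix: Compute the overall MAX in a subquery, then take MAX of rows below it

Corrected query:
SELECT MAX(reading) FROM sensors WHERE reading < (SELECT MAX(reading) FROM sensors)

Result:
MAX(reading)
------------
70.1        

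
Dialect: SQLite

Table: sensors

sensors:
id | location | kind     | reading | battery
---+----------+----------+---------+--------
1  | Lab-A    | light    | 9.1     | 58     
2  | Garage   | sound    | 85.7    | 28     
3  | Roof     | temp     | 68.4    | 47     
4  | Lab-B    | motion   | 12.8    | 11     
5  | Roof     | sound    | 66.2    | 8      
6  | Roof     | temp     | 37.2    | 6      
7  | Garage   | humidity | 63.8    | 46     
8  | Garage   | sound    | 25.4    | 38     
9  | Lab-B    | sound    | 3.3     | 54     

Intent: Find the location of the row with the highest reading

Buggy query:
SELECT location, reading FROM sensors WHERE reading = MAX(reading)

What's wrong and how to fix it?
Bug: WHERE is evaluated per row; an aggregate over the whole table isn't defined there

Fix: Use a subquery: WHERE reading = (SELECT MAX(reading) FROM sensors)

Corrected query:
SELECT location, reading FROM sensors WHERE reading = (SELECT MAX(reading) FROM sensors)

Result:
location | reading
---------+--------
Garage   | 85.7   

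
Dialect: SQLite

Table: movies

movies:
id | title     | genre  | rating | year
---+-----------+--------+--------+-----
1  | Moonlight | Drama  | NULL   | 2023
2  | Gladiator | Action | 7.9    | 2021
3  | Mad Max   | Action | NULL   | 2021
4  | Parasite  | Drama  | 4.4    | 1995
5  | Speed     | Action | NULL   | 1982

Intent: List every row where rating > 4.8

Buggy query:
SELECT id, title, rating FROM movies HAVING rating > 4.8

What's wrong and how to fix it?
Bug: HAVING filters the output of aggregation, but this query has no GROUP BY and no aggregate functions, so SQLite rejects it (HAVING clause on a non-aggregate query); the condition here is per row

Fix: Replace HAVING with WHERE since the condition applies to individual rows

Corrected query:
SELECT id, title, rating FROM movies WHERE rating > 4.8

Result:
id | title     | rating
---+-----------+-------
2  | Gladiator | 7.9   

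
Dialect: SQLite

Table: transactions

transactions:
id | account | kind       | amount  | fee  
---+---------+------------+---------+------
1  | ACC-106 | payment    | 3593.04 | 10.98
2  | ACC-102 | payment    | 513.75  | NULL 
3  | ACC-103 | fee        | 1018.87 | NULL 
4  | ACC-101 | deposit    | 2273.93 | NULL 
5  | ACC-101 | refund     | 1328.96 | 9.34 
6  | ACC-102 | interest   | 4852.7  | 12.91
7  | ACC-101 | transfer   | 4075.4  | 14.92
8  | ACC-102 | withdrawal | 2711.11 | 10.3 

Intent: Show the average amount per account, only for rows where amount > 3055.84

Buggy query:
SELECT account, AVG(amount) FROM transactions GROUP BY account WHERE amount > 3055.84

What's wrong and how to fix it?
Bug: WHERE cannot follow GROUP BY

Fix: Place WHERE between FROM and GROUP BY

Corrected query:
SELECT account, AVG(amount) FROM transactions WHERE amount > 3055.84 GROUP BY account

Result:
account | AVG(amount)
--------+------------
ACC-101 | 4075.4     
ACC-102 | 4852.7     
ACC-106 | 3593.04    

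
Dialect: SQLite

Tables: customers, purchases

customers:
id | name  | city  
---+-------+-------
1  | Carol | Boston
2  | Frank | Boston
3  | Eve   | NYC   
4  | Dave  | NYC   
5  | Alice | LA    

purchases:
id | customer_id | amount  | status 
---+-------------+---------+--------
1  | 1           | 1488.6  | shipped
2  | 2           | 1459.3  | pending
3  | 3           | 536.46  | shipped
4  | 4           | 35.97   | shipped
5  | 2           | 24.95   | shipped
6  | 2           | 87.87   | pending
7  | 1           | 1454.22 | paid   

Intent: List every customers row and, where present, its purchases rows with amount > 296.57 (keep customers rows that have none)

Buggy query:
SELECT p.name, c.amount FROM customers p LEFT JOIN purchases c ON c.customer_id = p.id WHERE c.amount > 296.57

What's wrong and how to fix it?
Bug: A WHERE condition on the right-hand table after LEFT JOIN drops unmatched parents

Fix: Move the right-table condition into the ON clause so unmatched parents are kept

Corrected query:
SELECT p.name, c.amount FROM customers p LEFT JOIN purchases c ON c.customer_id = p.id AND c.amount > 296.57

Result:
name  | amount 
------+--------
Carol | 1454.22
Carol | 1488.6 
Frank | 1459.3 
Eve   | 536.46 
Dave  | NULL   
Alice | NULL   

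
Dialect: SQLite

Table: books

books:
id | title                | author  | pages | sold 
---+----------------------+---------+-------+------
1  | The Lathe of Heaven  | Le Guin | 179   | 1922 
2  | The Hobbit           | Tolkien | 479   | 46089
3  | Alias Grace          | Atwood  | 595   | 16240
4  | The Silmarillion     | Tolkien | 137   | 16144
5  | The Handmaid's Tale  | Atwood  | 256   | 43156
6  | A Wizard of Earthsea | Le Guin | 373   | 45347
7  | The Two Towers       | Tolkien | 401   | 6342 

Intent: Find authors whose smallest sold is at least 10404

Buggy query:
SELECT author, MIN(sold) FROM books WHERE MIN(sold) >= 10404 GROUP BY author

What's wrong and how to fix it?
Bug: Aggregates like MIN are computed per group after WHERE runs

Fix: Replace WHERE with HAVING after the GROUP BY

Corrected query:
SELECT author, MIN(sold) FROM books GROUP BY author HAVING MIN(sold) >= 10404

Result:
author | MIN(sold)
-------+----------
Atwood | 16240    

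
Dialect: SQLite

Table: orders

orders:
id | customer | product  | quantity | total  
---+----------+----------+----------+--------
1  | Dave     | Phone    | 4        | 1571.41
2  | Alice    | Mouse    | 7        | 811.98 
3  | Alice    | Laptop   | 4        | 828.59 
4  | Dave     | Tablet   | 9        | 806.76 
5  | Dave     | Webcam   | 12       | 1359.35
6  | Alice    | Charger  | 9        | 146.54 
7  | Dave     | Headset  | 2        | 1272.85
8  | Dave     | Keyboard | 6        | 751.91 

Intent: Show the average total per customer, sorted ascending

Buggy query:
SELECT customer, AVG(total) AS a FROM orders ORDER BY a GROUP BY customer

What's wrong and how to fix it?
Bug: GROUP BY must precede ORDER BY

Fix: Move ORDER BY to the end, after GROUP BY

Corrected query:
SELECT customer, AVG(total) AS a FROM orders GROUP BY customer ORDER BY a

Result:
customer | a         
---------+-----------
Alice    | 595.703333
Dave     | 1152.456  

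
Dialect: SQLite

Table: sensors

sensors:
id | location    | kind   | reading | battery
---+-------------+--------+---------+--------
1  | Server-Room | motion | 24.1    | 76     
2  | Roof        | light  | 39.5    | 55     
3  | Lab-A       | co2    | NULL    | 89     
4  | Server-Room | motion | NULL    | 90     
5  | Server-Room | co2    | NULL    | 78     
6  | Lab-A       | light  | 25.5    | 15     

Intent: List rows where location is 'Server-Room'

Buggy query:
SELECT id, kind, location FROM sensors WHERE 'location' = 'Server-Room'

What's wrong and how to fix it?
Bug: Single quotes denote string literals in SQL; the column name is being compared as a constant string

Fix: Remove the quotes around the column name (or use double quotes for an identifier)

Corrected query:
SELECT id, kind, location FROM sensors WHERE location = 'Server-Room'

Result:
id | kind   | location   
---+--------+------------
1  | motion | Server-Room
4  | motion | Server-Room
5  | co2    | Server-Room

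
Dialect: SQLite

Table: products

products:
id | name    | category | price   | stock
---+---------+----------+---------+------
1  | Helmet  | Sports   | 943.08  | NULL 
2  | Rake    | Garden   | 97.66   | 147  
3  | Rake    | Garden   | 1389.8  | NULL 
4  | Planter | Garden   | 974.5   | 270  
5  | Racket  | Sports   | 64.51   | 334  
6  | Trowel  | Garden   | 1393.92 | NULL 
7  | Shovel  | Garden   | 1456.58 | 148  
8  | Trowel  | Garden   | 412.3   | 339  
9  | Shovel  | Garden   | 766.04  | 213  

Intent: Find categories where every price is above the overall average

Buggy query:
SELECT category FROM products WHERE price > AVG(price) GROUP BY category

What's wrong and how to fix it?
Bug: AVG() is an aggregate; it can't sit directly in WHERE

Fix: Use a subquery for AVG and a HAVING MIN(...) filter so the condition holds for every row in the group

Corrected query:
SELECT category FROM products GROUP BY category HAVING MIN(price) > (SELECT AVG(price) FROM products)

Result:
(no rows)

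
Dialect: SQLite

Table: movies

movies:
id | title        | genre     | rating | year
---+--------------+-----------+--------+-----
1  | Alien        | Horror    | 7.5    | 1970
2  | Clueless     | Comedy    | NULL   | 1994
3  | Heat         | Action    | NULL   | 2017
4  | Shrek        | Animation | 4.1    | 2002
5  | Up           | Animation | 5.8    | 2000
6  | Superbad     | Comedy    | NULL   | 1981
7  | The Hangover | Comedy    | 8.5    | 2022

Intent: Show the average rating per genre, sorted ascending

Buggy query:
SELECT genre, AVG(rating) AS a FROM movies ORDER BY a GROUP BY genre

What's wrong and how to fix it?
Bug: ORDER BY appears before GROUP BY; SQL clause order requires GROUP BY first

Fix: Move ORDER BY to the end, after GROUP BY

Corrected query:
SELECT genre, AVG(rating) AS a FROM movies GROUP BY genre ORDER BY a

Result:
genre     | a   
----------+-----
Action    | NULL
Animation | 4.95
Horror    | 7.5 
Comedy    | 8.5 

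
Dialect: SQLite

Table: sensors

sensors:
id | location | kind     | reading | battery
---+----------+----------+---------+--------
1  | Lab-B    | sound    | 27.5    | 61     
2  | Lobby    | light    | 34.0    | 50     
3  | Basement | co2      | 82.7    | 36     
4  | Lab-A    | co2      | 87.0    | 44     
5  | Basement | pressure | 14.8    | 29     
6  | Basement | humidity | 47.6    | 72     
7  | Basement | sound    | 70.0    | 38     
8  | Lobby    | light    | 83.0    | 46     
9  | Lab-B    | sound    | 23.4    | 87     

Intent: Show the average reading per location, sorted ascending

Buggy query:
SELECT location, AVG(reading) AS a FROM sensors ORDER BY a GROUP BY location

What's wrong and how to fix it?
Bug: GROUP BY must precede ORDER BY

Fix: Move ORDER BY to the end, after GROUP BY

Corrected query:
SELECT location, AVG(reading) AS a FROM sensors GROUP BY location ORDER BY a

Result:
location | a     
---------+-------
Lab-B    | 25.45 
Basement | 53.775
Lobby    | 58.5  
Lab-A    | 87    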